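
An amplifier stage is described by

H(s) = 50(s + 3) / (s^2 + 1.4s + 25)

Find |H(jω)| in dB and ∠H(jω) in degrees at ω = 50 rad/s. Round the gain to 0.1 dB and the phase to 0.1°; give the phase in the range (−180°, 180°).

0.1 dB, -91.8°

At s = jω = j50:
zero (s+3): 3 + j50 → |·| = √(3²+50²) = √2509 ≈ 50.09, ∠ = arctan(50/3) ≈ 86.57°
quadratic: (j50)² + 1.4·j50 + 25 = -2475 + j70 → |·| ≈ 2476, ∠ ≈ 178.38°
|H| = 50 · 50.09 / 2476 ≈ 1.0115
Gain = 20 log₁₀(1.0115) ≈ 0.10 dB
∠H = 86.57° − 178.38° = -91.81°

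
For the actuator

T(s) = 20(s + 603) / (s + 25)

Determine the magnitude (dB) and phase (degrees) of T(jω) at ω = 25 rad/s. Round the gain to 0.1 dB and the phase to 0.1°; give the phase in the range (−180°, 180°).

50.7 dB, -42.6°

At s = jω = j25:
zero (s+603): 603 + j25 → |·| = √(603²+25²) = √364234 ≈ 603.52, ∠ = arctan(25/603) ≈ 2.37°
pole (s+25): 25 + j25 → |·| = √(25²+25²) = √1250 ≈ 35.355, ∠ = arctan(25/25) ≈ 45.00°
|T| = 20 · 603.52 / 35.355 ≈ 341.41
Gain = 20 log₁₀(341.41) ≈ 50.67 dB
∠T = 2.37° − 45.00° = -42.63°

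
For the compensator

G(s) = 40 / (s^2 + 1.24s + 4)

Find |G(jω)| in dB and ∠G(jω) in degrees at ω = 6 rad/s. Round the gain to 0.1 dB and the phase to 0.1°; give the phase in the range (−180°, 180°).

At s = jω = j6:
quadratic: (j6)² + 1.24·j6 + 4 = -32 + j7.44 → |·| ≈ 32.854, ∠ ≈ 166.91°
|G| = 40 / 32.854 ≈ 1.2175
Gain = 20 log₁₀(1.2175) ≈ 1.71 dB
∠G = 0.00° − 166.91° = -166.91°

1.7 dB, -166.9°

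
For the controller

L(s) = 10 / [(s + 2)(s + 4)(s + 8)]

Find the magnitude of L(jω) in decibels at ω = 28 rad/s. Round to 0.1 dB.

-67.3 dB

At s = jω = j28:
pole (s+2): 2 + j28 → |·| = √(2²+28²) = √788 ≈ 28.071, ∠ = arctan(28/2) ≈ 85.91°
pole (s+4): 4 + j28 → |·| = √(4²+28²) = √800 ≈ 28.284, ∠ = arctan(28/4) ≈ 81.87°
pole (s+8): 8 + j28 → |·| = √(8²+28²) = √848 ≈ 29.12, ∠ = arctan(28/8) ≈ 74.05°
|L| = 10 / 23120 ≈ 0.00043253
Gain = 20 log₁₀(0.00043253) ≈ -67.28 dB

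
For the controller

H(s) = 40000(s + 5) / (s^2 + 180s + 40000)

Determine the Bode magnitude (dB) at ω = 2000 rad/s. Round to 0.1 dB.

26.1 dB

At s = jω = j2000:
zero (s+5): 5 + j2000 → |·| = √(5²+2000²) = √4000025 ≈ 2000, ∠ = arctan(2000/5) ≈ 89.86°
quadratic: (j2000)² + 180·j2000 + 40000 = -3960000 + j360000 → |·| ≈ 3.9763e+06, ∠ ≈ 174.81°
|H| = 40000 · 2000 / 3.9763e+06 ≈ 20.119
Gain = 20 log₁₀(20.119) ≈ 26.07 dB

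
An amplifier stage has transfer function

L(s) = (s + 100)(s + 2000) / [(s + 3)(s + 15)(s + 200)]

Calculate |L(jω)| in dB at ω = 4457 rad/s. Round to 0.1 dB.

At s = jω = j4457:
zero (s+100): 100 + j4457 → |·| = √(100²+4457²) = √19874849 ≈ 4458.1, ∠ = arctan(4457/100) ≈ 88.71°
zero (s+2000): 2000 + j4457 → |·| = √(2000²+4457²) = √23864849 ≈ 4885.2, ∠ = arctan(4457/2000) ≈ 65.83°
pole (s+3): 3 + j4457 → |·| = √(3²+4457²) = √19864858 ≈ 4457, ∠ = arctan(4457/3) ≈ 89.96°
pole (s+15): 15 + j4457 → |·| = √(15²+4457²) = √19865074 ≈ 4457, ∠ = arctan(4457/15) ≈ 89.81°
pole (s+200): 200 + j4457 → |·| = √(200²+4457²) = √19904849 ≈ 4461.5, ∠ = arctan(4457/200) ≈ 87.43°
|L| = 1 · 2.1779e+07 / 8.8627e+10 ≈ 0.00024574
Gain = 20 log₁₀(0.00024574) ≈ -72.19 dB

-72.2 dB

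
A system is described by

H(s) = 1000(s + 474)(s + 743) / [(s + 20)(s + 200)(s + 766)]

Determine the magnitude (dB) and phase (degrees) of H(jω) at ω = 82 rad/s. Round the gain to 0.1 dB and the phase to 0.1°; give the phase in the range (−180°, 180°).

At s = jω = j82:
zero (s+474): 474 + j82 → |·| = √(474²+82²) = √231400 ≈ 481.04, ∠ = arctan(82/474) ≈ 9.81°
zero (s+743): 743 + j82 → |·| = √(743²+82²) = √558773 ≈ 747.51, ∠ = arctan(82/743) ≈ 6.30°
pole (s+20): 20 + j82 → |·| = √(20²+82²) = √7124 ≈ 84.404, ∠ = arctan(82/20) ≈ 76.29°
pole (s+200): 200 + j82 → |·| = √(200²+82²) = √46724 ≈ 216.16, ∠ = arctan(82/200) ≈ 22.29°
pole (s+766): 766 + j82 → |·| = √(766²+82²) = √593480 ≈ 770.38, ∠ = arctan(82/766) ≈ 6.11°
|H| = 1000 · 3.5958e+05 / 1.4055e+07 ≈ 25.584
Gain = 20 log₁₀(25.584) ≈ 28.16 dB
∠H = 16.11° − 104.69° = -88.58°

28.2 dB, -88.6°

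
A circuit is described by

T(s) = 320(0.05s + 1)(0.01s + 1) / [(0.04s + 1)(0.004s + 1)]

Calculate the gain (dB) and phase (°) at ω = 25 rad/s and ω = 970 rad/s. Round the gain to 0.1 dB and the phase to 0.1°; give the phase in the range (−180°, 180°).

At ω = 25 rad/s:
zero (1 + j25·0.05) = 1 + j1.25 → |·| ≈ 1.6008, ∠ ≈ 51.34°
zero (1 + j25·0.01) = 1 + j0.25 → |·| ≈ 1.0308, ∠ ≈ 14.04°
pole (1 + j25·0.04) = 1 + j1 → |·| ≈ 1.4142, ∠ ≈ 45.00°
pole (1 + j25·0.004) = 1 + j0.1 → |·| ≈ 1.005, ∠ ≈ 5.71°
|T| = 320 · 1.6008 · 1.0308 / (1.4142 · 1.005) ≈ 371.52
Gain = 20 log₁₀(371.52) ≈ 51.40 dB
∠T = (51.34° + 14.04°) − (45.00° + 5.71°) = 14.67°

At ω = 970 rad/s:
zero (1 + j970·0.05) = 1 + j48.5 → |·| ≈ 48.51, ∠ ≈ 88.82°
zero (1 + j970·0.01) = 1 + j9.7 → |·| ≈ 9.7514, ∠ ≈ 84.11°
pole (1 + j970·0.04) = 1 + j38.8 → |·| ≈ 38.813, ∠ ≈ 88.52°
pole (1 + j970·0.004) = 1 + j3.88 → |·| ≈ 4.0068, ∠ ≈ 75.55°
|T| = 320 · 48.51 · 9.7514 / (38.813 · 4.0068) ≈ 973.36
Gain = 20 log₁₀(973.36) ≈ 59.77 dB
∠T = (88.82° + 84.11°) − (88.52° + 75.55°) = 8.86°

ω = 25: 51.4 dB, 14.7°; ω = 970: 59.8 dB, 8.9°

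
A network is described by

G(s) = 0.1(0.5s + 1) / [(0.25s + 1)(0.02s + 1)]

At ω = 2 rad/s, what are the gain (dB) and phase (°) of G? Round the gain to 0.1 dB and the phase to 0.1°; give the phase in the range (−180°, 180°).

-18.0 dB, 16.1°

At ω = 2 rad/s:
zero (1 + j2·0.5) = 1 + j1 → |·| ≈ 1.4142, ∠ ≈ 45.00°
pole (1 + j2·0.25) = 1 + j0.5 → |·| ≈ 1.118, ∠ ≈ 26.57°
pole (1 + j2·0.02) = 1 + j0.04 → |·| ≈ 1.0008, ∠ ≈ 2.29°
|G| = 0.1 · 1.4142 / (1.118 · 1.0008) ≈ 0.12639
Gain = 20 log₁₀(0.12639) ≈ -17.97 dB
∠G = (45.00°) − (26.57° + 2.29°) = 16.14°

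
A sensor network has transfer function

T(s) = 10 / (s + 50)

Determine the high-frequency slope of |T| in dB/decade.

-20 dB/decade

Each pole contributes −20 dB/decade at high frequency; each zero contributes +20 dB/decade.
Net: 0 zero(s) − 1 pole(s) → -20 dB/decade.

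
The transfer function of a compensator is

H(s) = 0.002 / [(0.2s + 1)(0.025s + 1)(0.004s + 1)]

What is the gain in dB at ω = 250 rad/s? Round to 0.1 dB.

-107.0 dB

At ω = 250 rad/s:
pole (1 + j250·0.2) = 1 + j50 → |·| ≈ 50.01, ∠ ≈ 88.85°
pole (1 + j250·0.025) = 1 + j6.25 → |·| ≈ 6.3295, ∠ ≈ 80.91°
pole (1 + j250·0.004) = 1 + j1 → |·| ≈ 1.4142, ∠ ≈ 45.00°
|H| = 0.002 · 1 / (50.01 · 6.3295 · 1.4142) ≈ 4.4678e-06
Gain = 20 log₁₀(4.4678e-06) ≈ -107.00 dB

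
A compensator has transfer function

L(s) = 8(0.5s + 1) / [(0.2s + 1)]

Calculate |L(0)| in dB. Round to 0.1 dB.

L(0) = 8 · 1 / 1 = 8
20 log₁₀(8) ≈ 18.06 dB

18.1 dB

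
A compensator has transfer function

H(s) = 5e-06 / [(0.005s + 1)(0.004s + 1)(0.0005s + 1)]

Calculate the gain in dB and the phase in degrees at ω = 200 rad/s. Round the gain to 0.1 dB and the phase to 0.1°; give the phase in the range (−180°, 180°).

-111.2 dB, -89.4°

At ω = 200 rad/s:
pole (1 + j200·0.005) = 1 + j1 → |·| ≈ 1.4142, ∠ ≈ 45.00°
pole (1 + j200·0.004) = 1 + j0.8 → |·| ≈ 1.2806, ∠ ≈ 38.66°
pole (1 + j200·0.0005) = 1 + j0.1 → |·| ≈ 1.005, ∠ ≈ 5.71°
|H| = 5e-06 · 1 / (1.4142 · 1.2806 · 1.005) ≈ 2.7471e-06
Gain = 20 log₁₀(2.7471e-06) ≈ -111.22 dB
∠H = (0°) − (45.00° + 38.66° + 5.71°) = -89.37°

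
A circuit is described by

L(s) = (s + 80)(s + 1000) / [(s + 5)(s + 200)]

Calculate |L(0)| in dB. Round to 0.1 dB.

38.1 dB

L(0) = 1·80·1000 / (5·200) = 80
20 log₁₀(80) ≈ 38.06 dB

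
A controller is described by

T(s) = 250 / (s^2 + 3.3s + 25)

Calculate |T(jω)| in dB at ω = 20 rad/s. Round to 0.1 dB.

-3.7 dB

At s = jω = j20:
quadratic: (j20)² + 3.3·j20 + 25 = -375 + j66 → |·| ≈ 380.76, ∠ ≈ 170.02°
|T| = 250 / 380.76 ≈ 0.65658
Gain = 20 log₁₀(0.65658) ≈ -3.65 dB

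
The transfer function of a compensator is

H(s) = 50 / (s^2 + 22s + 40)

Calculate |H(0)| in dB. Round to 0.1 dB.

H(0) = 50 / 40 = 1.25
20 log₁₀(1.25) ≈ 1.94 dB

1.9 dB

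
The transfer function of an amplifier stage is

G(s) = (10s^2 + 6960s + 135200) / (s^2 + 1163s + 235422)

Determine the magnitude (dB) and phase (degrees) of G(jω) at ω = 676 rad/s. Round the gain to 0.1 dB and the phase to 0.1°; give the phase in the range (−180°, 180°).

18.0 dB, 27.6°

Substitute s = j676:
Numerator: 10(j676)^2 + 6960(j676) + 135200 = -4434560 + j4704960
Denominator: (j676)^2 + 1163(j676) + 235422 = -221554 + j786188
|N| = √(4434560² + 4704960²) ≈ 6.4654e+06, ∠N ≈ 133.31°
|D| = √(221554² + 786188²) ≈ 8.1681e+05, ∠D ≈ 105.74°
|G| = 6.4654e+06 / 8.1681e+05 ≈ 7.9154
Gain = 20 log₁₀(7.9154) ≈ 17.97 dB
∠G = 133.31° − 105.74° = 27.57°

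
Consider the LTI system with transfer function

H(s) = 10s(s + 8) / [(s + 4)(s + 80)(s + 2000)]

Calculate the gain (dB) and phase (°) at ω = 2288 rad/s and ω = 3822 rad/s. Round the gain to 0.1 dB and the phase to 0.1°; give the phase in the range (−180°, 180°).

At s = jω = j2288:
zero (s+8): 8 + j2288 → |·| = √(8²+2288²) = √5235008 ≈ 2288, ∠ = arctan(2288/8) ≈ 89.80°
zero at origin: s = j2288 → |·| = 2288, ∠ = 90.00°
pole (s+4): 4 + j2288 → |·| = √(4²+2288²) = √5234960 ≈ 2288, ∠ = arctan(2288/4) ≈ 89.90°
pole (s+80): 80 + j2288 → |·| = √(80²+2288²) = √5241344 ≈ 2289.4, ∠ = arctan(2288/80) ≈ 88.00°
pole (s+2000): 2000 + j2288 → |·| = √(2000²+2288²) = √9234944 ≈ 3038.9, ∠ = arctan(2288/2000) ≈ 48.84°
|H| = 10 · 5.2349e+06 / 1.5918e+10 ≈ 0.0032887
Gain = 20 log₁₀(0.0032887) ≈ -49.66 dB
∠H = 179.80° − 226.74° = -46.94°

At s = jω = j3822:
zero (s+8): 8 + j3822 → |·| = √(8²+3822²) = √14607748 ≈ 3822, ∠ = arctan(3822/8) ≈ 89.88°
zero at origin: s = j3822 → |·| = 3822, ∠ = 90.00°
pole (s+4): 4 + j3822 → |·| = √(4²+3822²) = √14607700 ≈ 3822, ∠ = arctan(3822/4) ≈ 89.94°
pole (s+80): 80 + j3822 → |·| = √(80²+3822²) = √14614084 ≈ 3822.8, ∠ = arctan(3822/80) ≈ 88.80°
pole (s+2000): 2000 + j3822 → |·| = √(2000²+3822²) = √18607684 ≈ 4313.7, ∠ = arctan(3822/2000) ≈ 62.38°
|H| = 10 · 1.4608e+07 / 6.3026e+10 ≈ 0.0023178
Gain = 20 log₁₀(0.0023178) ≈ -52.70 dB
∠H = 179.88° − 241.12° = -61.24°

ω = 2288: -49.7 dB, -46.9°; ω = 3822: -52.7 dB, -61.2°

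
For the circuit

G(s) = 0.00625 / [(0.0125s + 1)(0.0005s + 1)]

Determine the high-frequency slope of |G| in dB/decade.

Each pole contributes −20 dB/decade at high frequency; each zero contributes +20 dB/decade.
Net: 0 zero(s) − 2 pole(s) → -40 dB/decade.

-40 dB/decade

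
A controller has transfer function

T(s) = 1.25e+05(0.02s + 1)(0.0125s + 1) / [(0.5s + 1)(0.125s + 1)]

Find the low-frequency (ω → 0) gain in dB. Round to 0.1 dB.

T(0) = 1.25e+05 · 1 / 1 = 1.25e+05
20 log₁₀(1.25e+05) ≈ 101.94 dB

101.9 dB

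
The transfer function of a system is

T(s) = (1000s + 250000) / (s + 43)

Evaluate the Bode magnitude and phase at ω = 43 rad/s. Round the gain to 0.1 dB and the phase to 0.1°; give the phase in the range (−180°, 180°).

72.4 dB, -35.2°

Substitute s = j43:
Numerator: 1000(j43) + 250000 = 250000 + j43000
Denominator: (j43) + 43 = 43 + j43
|N| = √(250000² + 43000²) ≈ 2.5367e+05, ∠N ≈ 9.76°
|D| = √(43² + 43²) ≈ 60.811, ∠D ≈ 45.00°
|T| = 2.5367e+05 / 60.811 ≈ 4171.4
Gain = 20 log₁₀(4171.4) ≈ 72.41 dB
∠T = 9.76° − 45.00° = -35.24°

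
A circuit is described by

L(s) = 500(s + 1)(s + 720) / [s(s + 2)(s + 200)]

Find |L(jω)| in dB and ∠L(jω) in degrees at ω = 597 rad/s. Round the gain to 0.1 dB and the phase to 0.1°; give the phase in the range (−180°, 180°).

1.9 dB, -121.7°

At s = jω = j597:
zero (s+1): 1 + j597 → |·| = √(1²+597²) = √356410 ≈ 597, ∠ = arctan(597/1) ≈ 89.90°
zero (s+720): 720 + j597 → |·| = √(720²+597²) = √874809 ≈ 935.31, ∠ = arctan(597/720) ≈ 39.66°
pole (s+2): 2 + j597 → |·| = √(2²+597²) = √356413 ≈ 597, ∠ = arctan(597/2) ≈ 89.81°
pole (s+200): 200 + j597 → |·| = √(200²+597²) = √396409 ≈ 629.61, ∠ = arctan(597/200) ≈ 71.48°
pole at origin: |s| = 597, ∠ = 90.00° (in denominator)
|L| = 500 · 5.5838e+05 / 2.244e+08 ≈ 1.2442
Gain = 20 log₁₀(1.2442) ≈ 1.90 dB
∠L = 129.56° − 251.29° = -121.73°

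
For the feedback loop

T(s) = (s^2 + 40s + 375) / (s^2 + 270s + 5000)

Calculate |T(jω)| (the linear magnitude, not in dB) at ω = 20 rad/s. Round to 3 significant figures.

Substitute s = j20:
Numerator: (j20)^2 + 40(j20) + 375 = -25 + j800
Denominator: (j20)^2 + 270(j20) + 5000 = 4600 + j5400
|N| = √(25² + 800²) ≈ 800.39, ∠N ≈ 91.79°
|D| = √(4600² + 5400²) ≈ 7093.7, ∠D ≈ 49.57°
|T| = 800.39 / 7093.7 ≈ 0.11283

0.113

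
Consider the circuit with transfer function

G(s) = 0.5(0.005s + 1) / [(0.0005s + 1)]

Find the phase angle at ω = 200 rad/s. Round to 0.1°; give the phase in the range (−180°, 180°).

39.3°

At ω = 200 rad/s:
zero (1 + j200·0.005) = 1 + j1 → |·| ≈ 1.4142, ∠ ≈ 45.00°
pole (1 + j200·0.0005) = 1 + j0.1 → |·| ≈ 1.005, ∠ ≈ 5.71°
∠G = (45.00°) − (5.71°) = 39.29°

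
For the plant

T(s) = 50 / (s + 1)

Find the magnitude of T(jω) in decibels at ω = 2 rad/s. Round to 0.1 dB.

Substitute s = j2:
Numerator: 50 = 50 + j0
Denominator: (j2) + 1 = 1 + j2
|N| = √(50² + 0²) ≈ 50, ∠N ≈ 0.00°
|D| = √(1² + 2²) ≈ 2.2361, ∠D ≈ 63.43°
|T| = 50 / 2.2361 ≈ 22.36
Gain = 20 log₁₀(22.36) ≈ 26.99 dB

27.0 dB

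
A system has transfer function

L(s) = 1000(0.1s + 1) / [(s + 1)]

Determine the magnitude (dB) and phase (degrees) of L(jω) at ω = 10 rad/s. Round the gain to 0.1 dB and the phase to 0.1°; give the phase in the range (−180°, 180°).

43.0 dB, -39.3°

At ω = 10 rad/s:
zero (1 + j10·0.1) = 1 + j1 → |·| ≈ 1.4142, ∠ ≈ 45.00°
pole (1 + j10·1) = 1 + j10 → |·| ≈ 10.05, ∠ ≈ 84.29°
|L| = 1000 · 1.4142 / (10.05) ≈ 140.72
Gain = 20 log₁₀(140.72) ≈ 42.97 dB
∠L = (45.00°) − (84.29°) = -39.29°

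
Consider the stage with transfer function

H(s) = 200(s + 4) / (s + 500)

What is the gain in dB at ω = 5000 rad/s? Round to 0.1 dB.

46.0 dB

At s = jω = j5000:
zero (s+4): 4 + j5000 → |·| = √(4²+5000²) = √25000016 ≈ 5000, ∠ = arctan(5000/4) ≈ 89.95°
pole (s+500): 500 + j5000 → |·| = √(500²+5000²) = √25250000 ≈ 5024.9, ∠ = arctan(5000/500) ≈ 84.29°
|H| = 200 · 5000 / 5024.9 ≈ 199.01
Gain = 20 log₁₀(199.01) ≈ 45.98 dB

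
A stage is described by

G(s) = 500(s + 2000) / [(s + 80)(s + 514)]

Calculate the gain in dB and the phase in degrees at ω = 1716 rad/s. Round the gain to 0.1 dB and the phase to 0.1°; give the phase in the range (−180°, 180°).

-7.4 dB, -120.0°

At s = jω = j1716:
zero (s+2000): 2000 + j1716 → |·| = √(2000²+1716²) = √6944656 ≈ 2635.3, ∠ = arctan(1716/2000) ≈ 40.63°
pole (s+80): 80 + j1716 → |·| = √(80²+1716²) = √2951056 ≈ 1717.9, ∠ = arctan(1716/80) ≈ 87.33°
pole (s+514): 514 + j1716 → |·| = √(514²+1716²) = √3208852 ≈ 1791.3, ∠ = arctan(1716/514) ≈ 73.33°
|G| = 500 · 2635.3 / 3.0773e+06 ≈ 0.42818
Gain = 20 log₁₀(0.42818) ≈ -7.37 dB
∠G = 40.63° − 160.66° = -120.03°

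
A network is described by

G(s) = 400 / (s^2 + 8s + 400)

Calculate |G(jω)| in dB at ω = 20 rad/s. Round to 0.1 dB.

At s = jω = j20:
quadratic: (j20)² + 8·j20 + 400 = 0 + j160 → |·| ≈ 160, ∠ ≈ 90.00°
|G| = 400 / 160 ≈ 2.5
Gain = 20 log₁₀(2.5) ≈ 7.96 dB

8.0 dB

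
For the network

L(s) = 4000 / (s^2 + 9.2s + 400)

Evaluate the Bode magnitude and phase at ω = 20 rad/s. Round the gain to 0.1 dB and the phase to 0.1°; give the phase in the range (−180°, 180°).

26.7 dB, -90.0°

At s = jω = j20:
quadratic: (j20)² + 9.2·j20 + 400 = 0 + j184 → |·| ≈ 184, ∠ ≈ 90.00°
|L| = 4000 / 184 ≈ 21.739
Gain = 20 log₁₀(21.739) ≈ 26.74 dB
∠L = 0.00° − 90.00° = -90.00°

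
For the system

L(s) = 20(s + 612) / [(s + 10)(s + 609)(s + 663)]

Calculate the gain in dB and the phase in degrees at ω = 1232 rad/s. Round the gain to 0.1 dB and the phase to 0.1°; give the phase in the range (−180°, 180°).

-98.7 dB, -151.4°

At s = jω = j1232:
zero (s+612): 612 + j1232 → |·| = √(612²+1232²) = √1892368 ≈ 1375.6, ∠ = arctan(1232/612) ≈ 63.58°
pole (s+10): 10 + j1232 → |·| = √(10²+1232²) = √1517924 ≈ 1232, ∠ = arctan(1232/10) ≈ 89.53°
pole (s+609): 609 + j1232 → |·| = √(609²+1232²) = √1888705 ≈ 1374.3, ∠ = arctan(1232/609) ≈ 63.70°
pole (s+663): 663 + j1232 → |·| = √(663²+1232²) = √1957393 ≈ 1399.1, ∠ = arctan(1232/663) ≈ 61.71°
|L| = 20 · 1375.6 / 2.3689e+09 ≈ 1.1614e-05
Gain = 20 log₁₀(1.1614e-05) ≈ -98.70 dB
∠L = 63.58° − 214.94° = -151.36°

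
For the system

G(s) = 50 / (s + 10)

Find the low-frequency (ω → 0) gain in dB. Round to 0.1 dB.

14.0 dB

G(0) = 50 / 10 = 5
20 log₁₀(5) ≈ 13.98 dB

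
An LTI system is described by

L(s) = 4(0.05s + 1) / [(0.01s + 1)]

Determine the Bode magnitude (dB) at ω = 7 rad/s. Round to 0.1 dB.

At ω = 7 rad/s:
zero (1 + j7·0.05) = 1 + j0.35 → |·| ≈ 1.0595, ∠ ≈ 19.29°
pole (1 + j7·0.01) = 1 + j0.07 → |·| ≈ 1.0024, ∠ ≈ 4.00°
|L| = 4 · 1.0595 / (1.0024) ≈ 4.2279
Gain = 20 log₁₀(4.2279) ≈ 12.52 dB

12.5 dB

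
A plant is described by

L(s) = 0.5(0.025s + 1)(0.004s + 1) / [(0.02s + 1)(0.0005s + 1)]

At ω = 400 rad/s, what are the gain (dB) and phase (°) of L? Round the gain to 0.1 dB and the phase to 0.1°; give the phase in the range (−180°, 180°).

1.2 dB, 48.1°

At ω = 400 rad/s:
zero (1 + j400·0.025) = 1 + j10 → |·| ≈ 10.05, ∠ ≈ 84.29°
zero (1 + j400·0.004) = 1 + j1.6 → |·| ≈ 1.8868, ∠ ≈ 57.99°
pole (1 + j400·0.02) = 1 + j8 → |·| ≈ 8.0623, ∠ ≈ 82.87°
pole (1 + j400·0.0005) = 1 + j0.2 → |·| ≈ 1.0198, ∠ ≈ 11.31°
|L| = 0.5 · 10.05 · 1.8868 / (8.0623 · 1.0198) ≈ 1.1532
Gain = 20 log₁₀(1.1532) ≈ 1.24 dB
∠L = (84.29° + 57.99°) − (82.87° + 11.31°) = 48.10°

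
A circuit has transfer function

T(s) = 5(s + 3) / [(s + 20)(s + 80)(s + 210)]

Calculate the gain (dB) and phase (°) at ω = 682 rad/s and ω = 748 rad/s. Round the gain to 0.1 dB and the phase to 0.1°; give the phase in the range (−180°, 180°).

ω = 682: -99.8 dB, -154.8°; ω = 748: -101.4 dB, -156.9°

At s = jω = j682:
zero (s+3): 3 + j682 → |·| = √(3²+682²) = √465133 ≈ 682.01, ∠ = arctan(682/3) ≈ 89.75°
pole (s+20): 20 + j682 → |·| = √(20²+682²) = √465524 ≈ 682.29, ∠ = arctan(682/20) ≈ 88.32°
pole (s+80): 80 + j682 → |·| = √(80²+682²) = √471524 ≈ 686.68, ∠ = arctan(682/80) ≈ 83.31°
pole (s+210): 210 + j682 → |·| = √(210²+682²) = √509224 ≈ 713.6, ∠ = arctan(682/210) ≈ 72.89°
|T| = 5 · 682.01 / 3.3433e+08 ≈ 1.02e-05
Gain = 20 log₁₀(1.02e-05) ≈ -99.83 dB
∠T = 89.75° − 244.52° = -154.77°

At s = jω = j748:
zero (s+3): 3 + j748 → |·| = √(3²+748²) = √559513 ≈ 748.01, ∠ = arctan(748/3) ≈ 89.77°
pole (s+20): 20 + j748 → |·| = √(20²+748²) = √559904 ≈ 748.27, ∠ = arctan(748/20) ≈ 88.47°
pole (s+80): 80 + j748 → |·| = √(80²+748²) = √565904 ≈ 752.27, ∠ = arctan(748/80) ≈ 83.90°
pole (s+210): 210 + j748 → |·| = √(210²+748²) = √603604 ≈ 776.92, ∠ = arctan(748/210) ≈ 74.32°
|T| = 5 · 748.01 / 4.3733e+08 ≈ 8.552e-06
Gain = 20 log₁₀(8.552e-06) ≈ -101.36 dB
∠T = 89.77° − 246.69° = -156.92°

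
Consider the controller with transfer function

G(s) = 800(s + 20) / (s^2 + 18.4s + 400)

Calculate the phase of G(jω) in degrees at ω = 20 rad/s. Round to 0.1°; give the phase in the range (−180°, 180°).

At s = jω = j20:
zero (s+20): 20 + j20 → |·| = √(20²+20²) = √800 ≈ 28.284, ∠ = arctan(20/20) ≈ 45.00°
quadratic: (j20)² + 18.4·j20 + 400 = 0 + j368 → |·| ≈ 368, ∠ ≈ 90.00°
∠G = 45.00° − 90.00° = -45.00°

-45.0°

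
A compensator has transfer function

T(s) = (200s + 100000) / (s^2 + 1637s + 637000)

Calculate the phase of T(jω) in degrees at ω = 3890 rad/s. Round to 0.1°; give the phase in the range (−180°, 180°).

-73.6°

Substitute s = j3890:
Numerator: 200(j3890) + 100000 = 100000 + j778000
Denominator: (j3890)^2 + 1637(j3890) + 637000 = -14495100 + j6367930
|N| = √(100000² + 778000²) ≈ 7.844e+05, ∠N ≈ 82.68°
|D| = √(14495100² + 6367930²) ≈ 1.5832e+07, ∠D ≈ 156.28°
∠T = 82.68° − 156.28° = -73.60°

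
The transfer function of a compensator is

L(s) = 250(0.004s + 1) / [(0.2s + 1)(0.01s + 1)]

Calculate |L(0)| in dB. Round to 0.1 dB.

L(0) = 250 · 1 / 1 = 250
20 log₁₀(250) ≈ 47.96 dB

48.0 dB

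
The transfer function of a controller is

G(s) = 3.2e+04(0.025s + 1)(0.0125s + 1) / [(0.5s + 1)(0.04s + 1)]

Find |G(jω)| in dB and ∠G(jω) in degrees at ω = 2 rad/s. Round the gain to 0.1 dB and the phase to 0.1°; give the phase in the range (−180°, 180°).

87.1 dB, -45.3°

At ω = 2 rad/s:
zero (1 + j2·0.025) = 1 + j0.05 → |·| ≈ 1.0012, ∠ ≈ 2.86°
zero (1 + j2·0.0125) = 1 + j0.025 → |·| ≈ 1.0003, ∠ ≈ 1.43°
pole (1 + j2·0.5) = 1 + j1 → |·| ≈ 1.4142, ∠ ≈ 45.00°
pole (1 + j2·0.04) = 1 + j0.08 → |·| ≈ 1.0032, ∠ ≈ 4.57°
|G| = 3.2e+04 · 1.0012 · 1.0003 / (1.4142 · 1.0032) ≈ 22589
Gain = 20 log₁₀(22589) ≈ 87.08 dB
∠G = (2.86° + 1.43°) − (45.00° + 4.57°) = -45.28°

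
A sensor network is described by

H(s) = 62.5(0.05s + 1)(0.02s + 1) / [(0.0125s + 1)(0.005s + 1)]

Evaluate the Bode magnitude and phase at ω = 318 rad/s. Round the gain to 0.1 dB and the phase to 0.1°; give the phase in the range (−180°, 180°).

At ω = 318 rad/s:
zero (1 + j318·0.05) = 1 + j15.9 → |·| ≈ 15.931, ∠ ≈ 86.40°
zero (1 + j318·0.02) = 1 + j6.36 → |·| ≈ 6.4381, ∠ ≈ 81.06°
pole (1 + j318·0.0125) = 1 + j3.975 → |·| ≈ 4.0989, ∠ ≈ 75.88°
pole (1 + j318·0.005) = 1 + j1.59 → |·| ≈ 1.8783, ∠ ≈ 57.83°
|H| = 62.5 · 15.931 · 6.4381 / (4.0989 · 1.8783) ≈ 832.62
Gain = 20 log₁₀(832.62) ≈ 58.41 dB
∠H = (86.40° + 81.06°) − (75.88° + 57.83°) = 33.75°

58.4 dB, 33.8°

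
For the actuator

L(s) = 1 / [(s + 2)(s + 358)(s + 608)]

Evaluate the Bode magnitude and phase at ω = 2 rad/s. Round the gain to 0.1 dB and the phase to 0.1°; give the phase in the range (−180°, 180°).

-115.8 dB, -45.5°

At s = jω = j2:
pole (s+2): 2 + j2 → |·| = √(2²+2²) = √8 ≈ 2.8284, ∠ = arctan(2/2) ≈ 45.00°
pole (s+358): 358 + j2 → |·| = √(358²+2²) = √128168 ≈ 358.01, ∠ = arctan(2/358) ≈ 0.32°
pole (s+608): 608 + j2 → |·| = √(608²+2²) = √369668 ≈ 608, ∠ = arctan(2/608) ≈ 0.19°
|L| = 1 / 6.1566e+05 ≈ 1.6243e-06
Gain = 20 log₁₀(1.6243e-06) ≈ -115.79 dB
∠L = 0.00° − 45.51° = -45.51°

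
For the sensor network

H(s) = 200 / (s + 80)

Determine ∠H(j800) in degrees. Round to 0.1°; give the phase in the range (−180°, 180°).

At s = jω = j800:
pole (s+80): 80 + j800 → |·| = √(80²+800²) = √646400 ≈ 803.99, ∠ = arctan(800/80) ≈ 84.29°
∠H = 0.00° − 84.29° = -84.29°

-84.3°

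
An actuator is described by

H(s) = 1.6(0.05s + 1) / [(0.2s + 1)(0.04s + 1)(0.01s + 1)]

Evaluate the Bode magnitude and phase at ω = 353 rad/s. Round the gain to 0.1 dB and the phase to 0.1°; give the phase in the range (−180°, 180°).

At ω = 353 rad/s:
zero (1 + j353·0.05) = 1 + j17.65 → |·| ≈ 17.678, ∠ ≈ 86.76°
pole (1 + j353·0.2) = 1 + j70.6 → |·| ≈ 70.607, ∠ ≈ 89.19°
pole (1 + j353·0.04) = 1 + j14.12 → |·| ≈ 14.155, ∠ ≈ 85.95°
pole (1 + j353·0.01) = 1 + j3.53 → |·| ≈ 3.6689, ∠ ≈ 74.18°
|H| = 1.6 · 17.678 / (70.607 · 14.155 · 3.6689) ≈ 0.0077136
Gain = 20 log₁₀(0.0077136) ≈ -42.25 dB
∠H = (86.76°) − (89.19° + 85.95° + 74.18°) = -162.56°

-42.3 dB, -162.6°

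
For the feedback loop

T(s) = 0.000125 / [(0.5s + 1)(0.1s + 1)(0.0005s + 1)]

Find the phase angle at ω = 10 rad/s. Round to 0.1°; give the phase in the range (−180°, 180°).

-124.0°

At ω = 10 rad/s:
pole (1 + j10·0.5) = 1 + j5 → |·| ≈ 5.099, ∠ ≈ 78.69°
pole (1 + j10·0.1) = 1 + j1 → |·| ≈ 1.4142, ∠ ≈ 45.00°
pole (1 + j10·0.0005) = 1 + j0.005 → |·| ≈ 1, ∠ ≈ 0.29°
∠T = (0°) − (78.69° + 45.00° + 0.29°) = -123.98°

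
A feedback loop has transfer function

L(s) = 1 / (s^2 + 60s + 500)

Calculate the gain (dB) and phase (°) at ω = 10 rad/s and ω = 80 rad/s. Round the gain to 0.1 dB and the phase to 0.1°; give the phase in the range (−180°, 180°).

ω = 10: -57.2 dB, -56.3°; ω = 80: -77.6 dB, -140.9°

Substitute s = j10:
Numerator: 1 = 1 + j0
Denominator: (j10)^2 + 60(j10) + 500 = 400 + j600
|N| = √(1² + 0²) ≈ 1, ∠N ≈ 0.00°
|D| = √(400² + 600²) ≈ 721.11, ∠D ≈ 56.31°
|L| = 1 / 721.11 ≈ 0.0013868
Gain = 20 log₁₀(0.0013868) ≈ -57.16 dB
∠L = 0.00° − 56.31° = -56.31°

Substitute s = j80:
Numerator: 1 = 1 + j0
Denominator: (j80)^2 + 60(j80) + 500 = -5900 + j4800
|N| = √(1² + 0²) ≈ 1, ∠N ≈ 0.00°
|D| = √(5900² + 4800²) ≈ 7605.9, ∠D ≈ 140.87°
|L| = 1 / 7605.9 ≈ 0.00013148
Gain = 20 log₁₀(0.00013148) ≈ -77.62 dB
∠L = 0.00° − 140.87° = -140.87°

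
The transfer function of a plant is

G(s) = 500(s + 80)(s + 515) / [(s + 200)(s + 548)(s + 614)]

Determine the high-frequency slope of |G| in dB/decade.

-20 dB/decade

Each pole contributes −20 dB/decade at high frequency; each zero contributes +20 dB/decade.
Net: 2 zero(s) − 3 pole(s) → -20 dB/decade.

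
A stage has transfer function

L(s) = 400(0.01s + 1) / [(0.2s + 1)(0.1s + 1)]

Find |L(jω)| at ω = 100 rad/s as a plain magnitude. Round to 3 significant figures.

2.81

At ω = 100 rad/s:
zero (1 + j100·0.01) = 1 + j1 → |·| ≈ 1.4142, ∠ ≈ 45.00°
pole (1 + j100·0.2) = 1 + j20 → |·| ≈ 20.025, ∠ ≈ 87.14°
pole (1 + j100·0.1) = 1 + j10 → |·| ≈ 10.05, ∠ ≈ 84.29°
|L| = 400 · 1.4142 / (20.025 · 10.05) ≈ 2.8108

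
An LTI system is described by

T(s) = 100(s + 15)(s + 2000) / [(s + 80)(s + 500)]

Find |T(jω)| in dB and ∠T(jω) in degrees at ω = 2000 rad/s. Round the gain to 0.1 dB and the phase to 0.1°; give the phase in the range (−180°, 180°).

At s = jω = j2000:
zero (s+15): 15 + j2000 → |·| = √(15²+2000²) = √4000225 ≈ 2000.1, ∠ = arctan(2000/15) ≈ 89.57°
zero (s+2000): 2000 + j2000 → |·| = √(2000²+2000²) = √8000000 ≈ 2828.4, ∠ = arctan(2000/2000) ≈ 45.00°
pole (s+80): 80 + j2000 → |·| = √(80²+2000²) = √4006400 ≈ 2001.6, ∠ = arctan(2000/80) ≈ 87.71°
pole (s+500): 500 + j2000 → |·| = √(500²+2000²) = √4250000 ≈ 2061.6, ∠ = arctan(2000/500) ≈ 75.96°
|T| = 100 · 5.6571e+06 / 4.1265e+06 ≈ 137.09
Gain = 20 log₁₀(137.09) ≈ 42.74 dB
∠T = 134.57° − 163.67° = -29.10°

42.7 dB, -29.1°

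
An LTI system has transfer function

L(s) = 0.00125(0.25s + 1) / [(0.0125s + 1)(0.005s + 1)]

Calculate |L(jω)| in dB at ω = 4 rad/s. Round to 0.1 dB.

At ω = 4 rad/s:
zero (1 + j4·0.25) = 1 + j1 → |·| ≈ 1.4142, ∠ ≈ 45.00°
pole (1 + j4·0.0125) = 1 + j0.05 → |·| ≈ 1.0012, ∠ ≈ 2.86°
pole (1 + j4·0.005) = 1 + j0.02 → |·| ≈ 1.0002, ∠ ≈ 1.15°
|L| = 0.00125 · 1.4142 / (1.0012 · 1.0002) ≈ 0.0017653
Gain = 20 log₁₀(0.0017653) ≈ -55.06 dB

-55.1 dB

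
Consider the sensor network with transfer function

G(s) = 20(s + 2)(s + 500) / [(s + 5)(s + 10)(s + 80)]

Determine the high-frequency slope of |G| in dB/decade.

-20 dB/decade

Each pole contributes −20 dB/decade at high frequency; each zero contributes +20 dB/decade.
Net: 2 zero(s) − 3 pole(s) → -20 dB/decade.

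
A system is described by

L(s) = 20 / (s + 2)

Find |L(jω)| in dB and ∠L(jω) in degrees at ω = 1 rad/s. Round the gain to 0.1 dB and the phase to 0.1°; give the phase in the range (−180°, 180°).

19.0 dB, -26.6°

At s = jω = j1:
pole (s+2): 2 + j1 → |·| = √(2²+1²) = √5 ≈ 2.2361, ∠ = arctan(1/2) ≈ 26.57°
|L| = 20 / 2.2361 ≈ 8.9441
Gain = 20 log₁₀(8.9441) ≈ 19.03 dB
∠L = 0.00° − 26.57° = -26.57°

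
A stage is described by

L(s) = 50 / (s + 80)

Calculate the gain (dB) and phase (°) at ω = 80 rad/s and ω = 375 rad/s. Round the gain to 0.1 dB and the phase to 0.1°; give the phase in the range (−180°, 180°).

ω = 80: -7.1 dB, -45.0°; ω = 375: -17.7 dB, -78.0°

At s = jω = j80:
pole (s+80): 80 + j80 → |·| = √(80²+80²) = √12800 ≈ 113.14, ∠ = arctan(80/80) ≈ 45.00°
|L| = 50 / 113.14 ≈ 0.44193
Gain = 20 log₁₀(0.44193) ≈ -7.09 dB
∠L = 0.00° − 45.00° = -45.00°

At s = jω = j375:
pole (s+80): 80 + j375 → |·| = √(80²+375²) = √147025 ≈ 383.44, ∠ = arctan(375/80) ≈ 77.96°
|L| = 50 / 383.44 ≈ 0.1304
Gain = 20 log₁₀(0.1304) ≈ -17.69 dB
∠L = 0.00° − 77.96° = -77.96°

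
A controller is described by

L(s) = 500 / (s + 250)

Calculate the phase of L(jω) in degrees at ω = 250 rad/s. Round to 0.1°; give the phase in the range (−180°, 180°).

At s = jω = j250:
pole (s+250): 250 + j250 → |·| = √(250²+250²) = √125000 ≈ 353.55, ∠ = arctan(250/250) ≈ 45.00°
∠L = 0.00° − 45.00° = -45.00°

-45.0°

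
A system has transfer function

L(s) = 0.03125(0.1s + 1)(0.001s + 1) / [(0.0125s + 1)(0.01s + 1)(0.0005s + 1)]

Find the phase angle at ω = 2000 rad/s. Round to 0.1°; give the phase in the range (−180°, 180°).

-66.7°

At ω = 2000 rad/s:
zero (1 + j2000·0.1) = 1 + j200 → |·| ≈ 200, ∠ ≈ 89.71°
zero (1 + j2000·0.001) = 1 + j2 → |·| ≈ 2.2361, ∠ ≈ 63.43°
pole (1 + j2000·0.0125) = 1 + j25 → |·| ≈ 25.02, ∠ ≈ 87.71°
pole (1 + j2000·0.01) = 1 + j20 → |·| ≈ 20.025, ∠ ≈ 87.14°
pole (1 + j2000·0.0005) = 1 + j1 → |·| ≈ 1.4142, ∠ ≈ 45.00°
∠L = (89.71° + 63.43°) − (87.71° + 87.14° + 45.00°) = -66.71°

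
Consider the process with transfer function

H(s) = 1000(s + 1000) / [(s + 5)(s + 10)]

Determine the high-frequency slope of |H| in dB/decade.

-20 dB/decade

Each pole contributes −20 dB/decade at high frequency; each zero contributes +20 dB/decade.
Net: 1 zero(s) − 2 pole(s) → -20 dB/decade.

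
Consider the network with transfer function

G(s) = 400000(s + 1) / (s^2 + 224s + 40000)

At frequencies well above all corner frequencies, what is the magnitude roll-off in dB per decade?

-20 dB/decade

Each pole contributes −20 dB/decade at high frequency; each zero contributes +20 dB/decade.
Net: 1 zero(s) − 2 pole(s) → -20 dB/decade.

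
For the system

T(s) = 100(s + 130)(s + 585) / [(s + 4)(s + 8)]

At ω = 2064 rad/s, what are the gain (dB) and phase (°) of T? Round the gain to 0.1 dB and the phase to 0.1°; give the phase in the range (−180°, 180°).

At s = jω = j2064:
zero (s+130): 130 + j2064 → |·| = √(130²+2064²) = √4276996 ≈ 2068.1, ∠ = arctan(2064/130) ≈ 86.40°
zero (s+585): 585 + j2064 → |·| = √(585²+2064²) = √4602321 ≈ 2145.3, ∠ = arctan(2064/585) ≈ 74.18°
pole (s+4): 4 + j2064 → |·| = √(4²+2064²) = √4260112 ≈ 2064, ∠ = arctan(2064/4) ≈ 89.89°
pole (s+8): 8 + j2064 → |·| = √(8²+2064²) = √4260160 ≈ 2064, ∠ = arctan(2064/8) ≈ 89.78°
|T| = 100 · 4.4367e+06 / 4.2601e+06 ≈ 104.15
Gain = 20 log₁₀(104.15) ≈ 40.35 dB
∠T = 160.58° − 179.67° = -19.09°

40.4 dB, -19.1°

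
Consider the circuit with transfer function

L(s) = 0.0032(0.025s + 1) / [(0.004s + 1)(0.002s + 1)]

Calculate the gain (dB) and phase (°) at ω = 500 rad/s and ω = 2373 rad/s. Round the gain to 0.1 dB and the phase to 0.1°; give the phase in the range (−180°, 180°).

At ω = 500 rad/s:
zero (1 + j500·0.025) = 1 + j12.5 → |·| ≈ 12.54, ∠ ≈ 85.43°
pole (1 + j500·0.004) = 1 + j2 → |·| ≈ 2.2361, ∠ ≈ 63.43°
pole (1 + j500·0.002) = 1 + j1 → |·| ≈ 1.4142, ∠ ≈ 45.00°
|L| = 0.0032 · 12.54 / (2.2361 · 1.4142) ≈ 0.01269
Gain = 20 log₁₀(0.01269) ≈ -37.93 dB
∠L = (85.43°) − (63.43° + 45.00°) = -23.00°

At ω = 2373 rad/s:
zero (1 + j2373·0.025) = 1 + j59.325 → |·| ≈ 59.333, ∠ ≈ 89.03°
pole (1 + j2373·0.004) = 1 + j9.492 → |·| ≈ 9.5445, ∠ ≈ 83.99°
pole (1 + j2373·0.002) = 1 + j4.746 → |·| ≈ 4.8502, ∠ ≈ 78.10°
|L| = 0.0032 · 59.333 / (9.5445 · 4.8502) ≈ 0.0041014
Gain = 20 log₁₀(0.0041014) ≈ -47.74 dB
∠L = (89.03°) − (83.99° + 78.10°) = -73.06°

ω = 500: -37.9 dB, -23.0°; ω = 2373: -47.7 dB, -73.1°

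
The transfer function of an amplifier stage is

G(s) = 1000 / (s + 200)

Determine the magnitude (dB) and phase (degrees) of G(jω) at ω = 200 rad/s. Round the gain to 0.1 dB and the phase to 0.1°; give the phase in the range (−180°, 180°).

Substitute s = j200:
Numerator: 1000 = 1000 + j0
Denominator: (j200) + 200 = 200 + j200
|N| = √(1000² + 0²) ≈ 1000, ∠N ≈ 0.00°
|D| = √(200² + 200²) ≈ 282.84, ∠D ≈ 45.00°
|G| = 1000 / 282.84 ≈ 3.5356
Gain = 20 log₁₀(3.5356) ≈ 10.97 dB
∠G = 0.00° − 45.00° = -45.00°

11.0 dB, -45.0°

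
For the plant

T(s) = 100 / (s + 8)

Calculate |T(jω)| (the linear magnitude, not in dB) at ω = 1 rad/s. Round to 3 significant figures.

12.4

Substitute s = j1:
Numerator: 100 = 100 + j0
Denominator: (j1) + 8 = 8 + j1
|N| = √(100² + 0²) ≈ 100, ∠N ≈ 0.00°
|D| = √(8² + 1²) ≈ 8.0623, ∠D ≈ 7.13°
|T| = 100 / 8.0623 ≈ 12.403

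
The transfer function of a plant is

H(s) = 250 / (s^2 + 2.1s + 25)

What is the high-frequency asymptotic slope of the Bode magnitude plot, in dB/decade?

Each pole contributes −20 dB/decade at high frequency; each zero contributes +20 dB/decade.
Net: 0 zero(s) − 2 pole(s) → -40 dB/decade.

-40 dB/decade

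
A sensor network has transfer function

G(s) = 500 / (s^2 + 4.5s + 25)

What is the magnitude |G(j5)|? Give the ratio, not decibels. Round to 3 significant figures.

At s = jω = j5:
quadratic: (j5)² + 4.5·j5 + 25 = 0 + j22.5 → |·| ≈ 22.5, ∠ ≈ 90.00°
|G| = 500 / 22.5 ≈ 22.222

22.2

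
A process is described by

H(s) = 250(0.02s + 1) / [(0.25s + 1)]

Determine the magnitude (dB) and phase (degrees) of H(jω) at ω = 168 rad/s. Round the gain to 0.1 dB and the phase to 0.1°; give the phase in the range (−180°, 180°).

At ω = 168 rad/s:
zero (1 + j168·0.02) = 1 + j3.36 → |·| ≈ 3.5057, ∠ ≈ 73.43°
pole (1 + j168·0.25) = 1 + j42 → |·| ≈ 42.012, ∠ ≈ 88.64°
|H| = 250 · 3.5057 / (42.012) ≈ 20.861
Gain = 20 log₁₀(20.861) ≈ 26.39 dB
∠H = (73.43°) − (88.64°) = -15.21°

26.4 dB, -15.2°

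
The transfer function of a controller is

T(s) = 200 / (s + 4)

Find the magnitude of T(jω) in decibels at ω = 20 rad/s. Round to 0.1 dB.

19.8 dB

Substitute s = j20:
Numerator: 200 = 200 + j0
Denominator: (j20) + 4 = 4 + j20
|N| = √(200² + 0²) ≈ 200, ∠N ≈ 0.00°
|D| = √(4² + 20²) ≈ 20.396, ∠D ≈ 78.69°
|T| = 200 / 20.396 ≈ 9.8058
Gain = 20 log₁₀(9.8058) ≈ 19.83 dB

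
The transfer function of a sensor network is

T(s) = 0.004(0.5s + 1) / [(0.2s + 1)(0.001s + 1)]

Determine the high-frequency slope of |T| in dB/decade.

-20 dB/decade

Each pole contributes −20 dB/decade at high frequency; each zero contributes +20 dB/decade.
Net: 1 zero(s) − 2 pole(s) → -20 dB/decade.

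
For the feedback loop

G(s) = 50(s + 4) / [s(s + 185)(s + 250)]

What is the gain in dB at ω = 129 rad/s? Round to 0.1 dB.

-62.1 dB

At s = jω = j129:
zero (s+4): 4 + j129 → |·| = √(4²+129²) = √16657 ≈ 129.06, ∠ = arctan(129/4) ≈ 88.22°
pole (s+185): 185 + j129 → |·| = √(185²+129²) = √50866 ≈ 225.53, ∠ = arctan(129/185) ≈ 34.89°
pole (s+250): 250 + j129 → |·| = √(250²+129²) = √79141 ≈ 281.32, ∠ = arctan(129/250) ≈ 27.29°
pole at origin: |s| = 129, ∠ = 90.00° (in denominator)
|G| = 50 · 129.06 / 8.1845e+06 ≈ 0.00078844
Gain = 20 log₁₀(0.00078844) ≈ -62.06 dB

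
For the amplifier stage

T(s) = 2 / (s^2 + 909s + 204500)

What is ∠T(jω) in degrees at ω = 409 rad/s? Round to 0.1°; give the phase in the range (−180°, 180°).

-84.3°

Substitute s = j409:
Numerator: 2 = 2 + j0
Denominator: (j409)^2 + 909(j409) + 204500 = 37219 + j371781
|N| = √(2² + 0²) ≈ 2, ∠N ≈ 0.00°
|D| = √(37219² + 371781²) ≈ 3.7364e+05, ∠D ≈ 84.28°
∠T = 0.00° − 84.28° = -84.28°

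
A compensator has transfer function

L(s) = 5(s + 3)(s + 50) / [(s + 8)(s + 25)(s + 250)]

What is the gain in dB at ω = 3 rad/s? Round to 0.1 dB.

At s = jω = j3:
zero (s+3): 3 + j3 → |·| = √(3²+3²) = √18 ≈ 4.2426, ∠ = arctan(3/3) ≈ 45.00°
zero (s+50): 50 + j3 → |·| = √(50²+3²) = √2509 ≈ 50.09, ∠ = arctan(3/50) ≈ 3.43°
pole (s+8): 8 + j3 → |·| = √(8²+3²) = √73 ≈ 8.544, ∠ = arctan(3/8) ≈ 20.56°
pole (s+25): 25 + j3 → |·| = √(25²+3²) = √634 ≈ 25.179, ∠ = arctan(3/25) ≈ 6.84°
pole (s+250): 250 + j3 → |·| = √(250²+3²) = √62509 ≈ 250.02, ∠ = arctan(3/250) ≈ 0.69°
|L| = 5 · 212.51 / 53787 ≈ 0.019755
Gain = 20 log₁₀(0.019755) ≈ -34.09 dB

-34.1 dB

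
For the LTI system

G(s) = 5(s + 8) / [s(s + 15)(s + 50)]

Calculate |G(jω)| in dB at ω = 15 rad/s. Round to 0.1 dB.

At s = jω = j15:
zero (s+8): 8 + j15 → |·| = √(8²+15²) = √289 ≈ 17, ∠ = arctan(15/8) ≈ 61.93°
pole (s+15): 15 + j15 → |·| = √(15²+15²) = √450 ≈ 21.213, ∠ = arctan(15/15) ≈ 45.00°
pole (s+50): 50 + j15 → |·| = √(50²+15²) = √2725 ≈ 52.202, ∠ = arctan(15/50) ≈ 16.70°
pole at origin: |s| = 15, ∠ = 90.00° (in denominator)
|G| = 5 · 17 / 16610 ≈ 0.0051174
Gain = 20 log₁₀(0.0051174) ≈ -45.82 dB

-45.8 dB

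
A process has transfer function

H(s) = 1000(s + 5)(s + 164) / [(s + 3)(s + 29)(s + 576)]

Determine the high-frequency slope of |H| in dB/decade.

Each pole contributes −20 dB/decade at high frequency; each zero contributes +20 dB/decade.
Net: 2 zero(s) − 3 pole(s) → -20 dB/decade.

-20 dB/decade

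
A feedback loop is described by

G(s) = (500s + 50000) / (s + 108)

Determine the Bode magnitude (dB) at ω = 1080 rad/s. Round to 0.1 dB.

Substitute s = j1080:
Numerator: 500(j1080) + 50000 = 50000 + j540000
Denominator: (j1080) + 108 = 108 + j1080
|N| = √(50000² + 540000²) ≈ 5.4231e+05, ∠N ≈ 84.71°
|D| = √(108² + 1080²) ≈ 1085.4, ∠D ≈ 84.29°
|G| = 5.4231e+05 / 1085.4 ≈ 499.64
Gain = 20 log₁₀(499.64) ≈ 53.97 dB

54.0 dB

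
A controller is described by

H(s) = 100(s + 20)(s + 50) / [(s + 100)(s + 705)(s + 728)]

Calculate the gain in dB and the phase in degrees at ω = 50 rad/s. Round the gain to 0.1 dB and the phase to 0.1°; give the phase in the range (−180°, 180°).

-43.6 dB, 78.6°

At s = jω = j50:
zero (s+20): 20 + j50 → |·| = √(20²+50²) = √2900 ≈ 53.852, ∠ = arctan(50/20) ≈ 68.20°
zero (s+50): 50 + j50 → |·| = √(50²+50²) = √5000 ≈ 70.711, ∠ = arctan(50/50) ≈ 45.00°
pole (s+100): 100 + j50 → |·| = √(100²+50²) = √12500 ≈ 111.8, ∠ = arctan(50/100) ≈ 26.57°
pole (s+705): 705 + j50 → |·| = √(705²+50²) = √499525 ≈ 706.77, ∠ = arctan(50/705) ≈ 4.06°
pole (s+728): 728 + j50 → |·| = √(728²+50²) = √532484 ≈ 729.72, ∠ = arctan(50/728) ≈ 3.93°
|H| = 100 · 3807.9 / 5.766e+07 ≈ 0.0066041
Gain = 20 log₁₀(0.0066041) ≈ -43.60 dB
∠H = 113.20° − 34.56° = 78.64°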